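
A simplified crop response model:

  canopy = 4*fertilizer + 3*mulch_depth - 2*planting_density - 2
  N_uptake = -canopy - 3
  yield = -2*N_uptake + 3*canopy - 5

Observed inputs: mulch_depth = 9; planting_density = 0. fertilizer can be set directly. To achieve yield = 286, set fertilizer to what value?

fertilizer = 8

Substituting into the canopy equation gives canopy = 4*fertilizer + 25.
Substituting into the N_uptake equation gives N_uptake = -4*fertilizer - 28.
Substituting into the yield equation gives yield = 20*fertilizer + 126.
Solve 20*fertilizer + 126 = 286: fertilizer = (286 - 126) / 20 = 8.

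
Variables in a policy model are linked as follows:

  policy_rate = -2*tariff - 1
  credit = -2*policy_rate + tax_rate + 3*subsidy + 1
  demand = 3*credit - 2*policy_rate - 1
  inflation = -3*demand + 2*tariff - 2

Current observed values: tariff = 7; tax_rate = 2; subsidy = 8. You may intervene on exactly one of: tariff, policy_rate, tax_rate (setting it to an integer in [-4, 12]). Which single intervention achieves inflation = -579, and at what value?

Intervening on tariff: inflation = -46*tariff - 266. Reaching -579 requires tariff = 313/46, not an integer.
Intervening on policy_rate: inflation = 24*policy_rate - 228. Reaching -579 requires policy_rate = -117/8, not an integer.
Intervening on tax_rate: with other inputs at their observed values, inflation = -9*tax_rate - 570. Solving for -579 gives tax_rate = 1, within [-4, 12].

set tax_rate = 1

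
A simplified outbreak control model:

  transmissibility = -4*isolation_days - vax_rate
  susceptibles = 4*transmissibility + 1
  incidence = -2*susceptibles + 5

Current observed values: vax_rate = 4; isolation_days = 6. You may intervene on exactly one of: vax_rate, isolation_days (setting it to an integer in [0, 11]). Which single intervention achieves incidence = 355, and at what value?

set isolation_days = 10

Intervening on vax_rate: incidence = 8*vax_rate + 195. Reaching 355 requires vax_rate = 20, outside [0, 11].
Intervening on isolation_days: with other inputs at their observed values, incidence = 32*isolation_days + 35. Solving for 355 gives isolation_days = 10, within [0, 11].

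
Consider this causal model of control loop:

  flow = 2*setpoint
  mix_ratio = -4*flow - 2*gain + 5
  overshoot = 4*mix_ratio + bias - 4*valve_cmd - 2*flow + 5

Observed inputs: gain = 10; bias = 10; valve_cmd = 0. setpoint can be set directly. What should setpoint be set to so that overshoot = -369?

Substituting into the mix_ratio equation gives mix_ratio = -8*setpoint - 15.
So overshoot = -36*setpoint - 45.
Solve -36*setpoint - 45 = -369: setpoint = (-369 + 45) / -36 = 9.

setpoint = 9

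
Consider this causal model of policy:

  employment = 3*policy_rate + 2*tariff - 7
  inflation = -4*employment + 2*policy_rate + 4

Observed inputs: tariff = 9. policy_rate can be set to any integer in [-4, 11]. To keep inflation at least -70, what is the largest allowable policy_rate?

policy_rate = 3

Substituting into the employment equation gives employment = 3*policy_rate + 11.
So inflation = -10*policy_rate - 40.
Require -10*policy_rate - 40 ≥ -70, so policy_rate ≤ 3.
The largest integer in [-4, 11] satisfying this is 3.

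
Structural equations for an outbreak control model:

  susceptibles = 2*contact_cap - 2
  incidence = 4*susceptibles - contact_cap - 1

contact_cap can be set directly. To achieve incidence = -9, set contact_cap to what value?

Substituting into the incidence equation gives incidence = 7*contact_cap - 9.
Solve 7*contact_cap - 9 = -9: contact_cap = (-9 + 9) / 7 = 0.

contact_cap = 0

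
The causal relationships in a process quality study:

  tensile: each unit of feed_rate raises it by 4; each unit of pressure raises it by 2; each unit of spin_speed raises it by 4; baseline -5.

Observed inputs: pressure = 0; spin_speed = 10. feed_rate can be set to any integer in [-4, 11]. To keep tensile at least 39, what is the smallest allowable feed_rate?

Substituting into the tensile equation gives tensile = 4*feed_rate + 35.
Require 4*feed_rate + 35 ≥ 39, so feed_rate ≥ 1.
The smallest integer in [-4, 11] satisfying this is 1.

feed_rate = 1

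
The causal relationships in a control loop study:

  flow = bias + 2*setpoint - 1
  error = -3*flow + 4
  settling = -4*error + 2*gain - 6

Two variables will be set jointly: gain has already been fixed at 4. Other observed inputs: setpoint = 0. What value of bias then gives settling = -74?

bias = -4

With gain held at 4:
Substituting into the flow equation gives flow = bias - 1.
Substituting into the error equation gives error = -3*bias + 7.
settling becomes 12*bias - 26.
Solve 12*bias - 26 = -74: bias = (-74 + 26) / 12 = -4.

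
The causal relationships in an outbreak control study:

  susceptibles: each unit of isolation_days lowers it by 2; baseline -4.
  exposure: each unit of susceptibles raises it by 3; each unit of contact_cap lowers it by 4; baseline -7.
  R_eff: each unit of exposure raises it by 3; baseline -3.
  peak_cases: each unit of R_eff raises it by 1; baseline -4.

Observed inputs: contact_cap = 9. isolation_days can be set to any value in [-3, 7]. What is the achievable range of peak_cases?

-298 to -118

Substituting into the exposure equation gives exposure = -6*isolation_days - 55.
Substituting into the R_eff equation gives R_eff = -18*isolation_days - 168.
Substituting into the peak_cases equation gives peak_cases = -18*isolation_days - 172.
Linear in isolation_days, so extremes are at the endpoints: isolation_days = -3 gives peak_cases = -118; isolation_days = 7 gives peak_cases = -298.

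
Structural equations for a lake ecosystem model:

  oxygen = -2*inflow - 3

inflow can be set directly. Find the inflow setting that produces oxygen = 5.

inflow = -4

Solve -2*inflow - 3 = 5: inflow = (5 + 3) / -2 = -4.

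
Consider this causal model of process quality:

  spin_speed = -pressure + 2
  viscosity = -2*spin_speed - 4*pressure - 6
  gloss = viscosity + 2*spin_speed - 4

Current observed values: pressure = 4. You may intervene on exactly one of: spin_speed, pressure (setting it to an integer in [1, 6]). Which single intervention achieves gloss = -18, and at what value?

Intervening on spin_speed: the paths from spin_speed to gloss cancel (net effect zero), leaving gloss = -26; -18 is unreachable this way.
Intervening on pressure: with other inputs at their observed values, gloss = -4*pressure - 10. Solving for -18 gives pressure = 2, within [1, 6].

set pressure = 2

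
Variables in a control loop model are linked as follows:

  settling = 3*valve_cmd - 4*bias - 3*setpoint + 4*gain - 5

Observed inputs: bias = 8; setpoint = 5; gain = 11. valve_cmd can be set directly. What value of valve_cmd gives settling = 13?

Substituting into the settling equation gives settling = 3*valve_cmd - 8.
Solve 3*valve_cmd - 8 = 13: valve_cmd = (13 + 8) / 3 = 7.

valve_cmd = 7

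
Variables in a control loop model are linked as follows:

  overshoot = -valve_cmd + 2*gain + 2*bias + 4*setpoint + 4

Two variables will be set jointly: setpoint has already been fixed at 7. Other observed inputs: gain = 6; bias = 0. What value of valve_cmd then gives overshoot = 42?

valve_cmd = 2

With setpoint held at 7:
Substituting into the overshoot equation gives overshoot = -valve_cmd + 44.
Solve -valve_cmd + 44 = 42: valve_cmd = (42 - 44) / -1 = 2.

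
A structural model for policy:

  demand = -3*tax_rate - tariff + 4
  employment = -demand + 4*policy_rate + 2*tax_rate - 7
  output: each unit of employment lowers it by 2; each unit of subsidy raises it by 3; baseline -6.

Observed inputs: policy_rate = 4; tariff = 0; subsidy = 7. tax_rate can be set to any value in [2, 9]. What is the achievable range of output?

Substituting into the demand equation gives demand = -3*tax_rate + 4.
Substituting into the employment equation gives employment = 5*tax_rate + 5.
So output = -10*tax_rate + 5.
Linear in tax_rate, so extremes are at the endpoints: tax_rate = 2 gives output = -15; tax_rate = 9 gives output = -85.

-85 to -15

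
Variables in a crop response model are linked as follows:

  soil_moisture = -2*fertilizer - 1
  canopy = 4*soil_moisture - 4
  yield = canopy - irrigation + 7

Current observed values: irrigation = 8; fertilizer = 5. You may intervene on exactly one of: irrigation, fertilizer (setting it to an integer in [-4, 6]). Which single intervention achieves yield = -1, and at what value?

set fertilizer = -1

Intervening on irrigation: yield = -irrigation - 41. Reaching -1 requires irrigation = -40, outside [-4, 6].
Intervening on fertilizer: with other inputs at their observed values, yield = -8*fertilizer - 9. Solving for -1 gives fertilizer = -1, within [-4, 6].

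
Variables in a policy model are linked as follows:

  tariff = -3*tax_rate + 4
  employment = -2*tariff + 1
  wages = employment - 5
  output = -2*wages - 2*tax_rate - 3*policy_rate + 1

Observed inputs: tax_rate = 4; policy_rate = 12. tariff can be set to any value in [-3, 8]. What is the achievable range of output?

-47 to -3

Intervening on tariff fixes its value directly, overriding its dependence on tax_rate.
Substituting into the wages equation gives wages = -2*tariff - 4.
So output = 4*tariff - 35.
Linear in tariff, so extremes are at the endpoints: tariff = -3 gives output = -47; tariff = 8 gives output = -3.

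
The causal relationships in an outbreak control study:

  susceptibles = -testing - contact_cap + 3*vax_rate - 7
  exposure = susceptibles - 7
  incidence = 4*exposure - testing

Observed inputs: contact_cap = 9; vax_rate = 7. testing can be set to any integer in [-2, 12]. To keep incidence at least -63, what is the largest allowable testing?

Substituting into the susceptibles equation gives susceptibles = -testing + 5.
Substituting into the exposure equation gives exposure = -testing - 2.
Substituting into the incidence equation gives incidence = -5*testing - 8.
Require -5*testing - 8 ≥ -63, so testing ≤ 11.
The largest integer in [-2, 12] satisfying this is 11.

testing = 11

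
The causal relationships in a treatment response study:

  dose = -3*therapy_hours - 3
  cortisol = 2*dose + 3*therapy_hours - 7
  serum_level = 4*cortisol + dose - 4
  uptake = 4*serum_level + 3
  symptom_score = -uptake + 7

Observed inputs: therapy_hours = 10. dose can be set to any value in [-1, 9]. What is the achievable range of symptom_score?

-672 to -312

Intervening on dose fixes its value directly, overriding its dependence on therapy_hours.
Substituting into the cortisol equation gives cortisol = 2*dose + 23.
serum_level becomes 9*dose + 88.
Substituting into the uptake equation gives uptake = 36*dose + 355.
Substituting into the symptom_score equation gives symptom_score = -36*dose - 348.
Linear in dose, so extremes are at the endpoints: dose = -1 gives symptom_score = -312; dose = 9 gives symptom_score = -672.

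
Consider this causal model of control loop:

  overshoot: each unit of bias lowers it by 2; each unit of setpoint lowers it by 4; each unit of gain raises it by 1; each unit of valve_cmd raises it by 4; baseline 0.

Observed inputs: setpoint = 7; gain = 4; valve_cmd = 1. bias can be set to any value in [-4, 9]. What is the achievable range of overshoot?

Substituting into the overshoot equation gives overshoot = -2*bias - 20.
Linear in bias, so extremes are at the endpoints: bias = -4 gives overshoot = -12; bias = 9 gives overshoot = -38.

-38 to -12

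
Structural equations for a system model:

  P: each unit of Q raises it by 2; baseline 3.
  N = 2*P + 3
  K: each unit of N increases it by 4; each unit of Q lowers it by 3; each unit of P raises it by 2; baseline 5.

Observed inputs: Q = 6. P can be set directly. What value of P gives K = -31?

P = -3

Intervening on P fixes its value directly, overriding its dependence on Q.
Substituting into the K equation gives K = 10*P - 1.
Solve 10*P - 1 = -31: P = (-31 + 1) / 10 = -3.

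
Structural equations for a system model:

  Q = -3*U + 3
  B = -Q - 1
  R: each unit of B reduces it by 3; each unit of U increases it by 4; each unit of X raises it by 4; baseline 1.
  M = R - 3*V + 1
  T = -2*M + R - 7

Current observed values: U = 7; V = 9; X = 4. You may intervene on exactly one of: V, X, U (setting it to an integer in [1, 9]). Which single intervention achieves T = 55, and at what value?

Intervening on V: T = 6*V - 3. Reaching 55 requires V = 29/3, not an integer.
Intervening on X: with other inputs at their observed values, T = -4*X + 67. Solving for 55 gives X = 3, within [1, 9].
Intervening on U: T = 5*U + 16. Reaching 55 requires U = 39/5, not an integer.

set X = 3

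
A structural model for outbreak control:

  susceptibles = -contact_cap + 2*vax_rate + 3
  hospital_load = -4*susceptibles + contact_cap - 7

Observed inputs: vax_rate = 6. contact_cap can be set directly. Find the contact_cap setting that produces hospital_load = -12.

Substituting into the susceptibles equation gives susceptibles = -contact_cap + 15.
This gives hospital_load = 5*contact_cap - 67.
Solve 5*contact_cap - 67 = -12: contact_cap = (-12 + 67) / 5 = 11.

contact_cap = 11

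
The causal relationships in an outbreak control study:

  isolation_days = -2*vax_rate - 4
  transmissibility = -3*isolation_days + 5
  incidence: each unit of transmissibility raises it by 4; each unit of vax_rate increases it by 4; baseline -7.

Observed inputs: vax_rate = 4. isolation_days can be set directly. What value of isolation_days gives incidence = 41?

isolation_days = -1

Intervening on isolation_days fixes its value directly, overriding its dependence on vax_rate.
Substituting into the incidence equation gives incidence = -12*isolation_days + 29.
Solve -12*isolation_days + 29 = 41: isolation_days = (41 - 29) / -12 = -1.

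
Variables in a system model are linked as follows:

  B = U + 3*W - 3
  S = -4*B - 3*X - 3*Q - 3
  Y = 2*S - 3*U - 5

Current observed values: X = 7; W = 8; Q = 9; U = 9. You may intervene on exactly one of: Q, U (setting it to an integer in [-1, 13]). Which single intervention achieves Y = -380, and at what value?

Intervening on Q: with other inputs at their observed values, Y = -6*Q - 320. Solving for -380 gives Q = 10, within [-1, 13].
Intervening on U: Y = -11*U - 275. Reaching -380 requires U = 105/11, not an integer.

set Q = 10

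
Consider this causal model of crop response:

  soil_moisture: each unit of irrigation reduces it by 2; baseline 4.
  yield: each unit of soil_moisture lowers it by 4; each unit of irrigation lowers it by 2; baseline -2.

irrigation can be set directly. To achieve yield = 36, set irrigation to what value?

Substituting into the yield equation gives yield = 6*irrigation - 18.
Solve 6*irrigation - 18 = 36: irrigation = (36 + 18) / 6 = 9.

irrigation = 9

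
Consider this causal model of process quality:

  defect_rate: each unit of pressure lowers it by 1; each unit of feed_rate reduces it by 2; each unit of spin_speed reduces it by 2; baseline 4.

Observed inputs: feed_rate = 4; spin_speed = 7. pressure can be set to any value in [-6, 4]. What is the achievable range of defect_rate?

-22 to -12

Substituting into the defect_rate equation gives defect_rate = -pressure - 18.
Linear in pressure, so extremes are at the endpoints: pressure = -6 gives defect_rate = -12; pressure = 4 gives defect_rate = -22.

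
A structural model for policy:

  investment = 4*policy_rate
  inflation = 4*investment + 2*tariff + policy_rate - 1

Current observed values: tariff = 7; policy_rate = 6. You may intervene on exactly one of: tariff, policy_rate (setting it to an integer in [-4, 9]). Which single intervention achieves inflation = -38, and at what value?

Intervening on tariff: inflation = 2*tariff + 101. Reaching -38 requires tariff = -139/2, not an integer.
Intervening on policy_rate: with other inputs at their observed values, inflation = 17*policy_rate + 13. Solving for -38 gives policy_rate = -3, within [-4, 9].

set policy_rate = -3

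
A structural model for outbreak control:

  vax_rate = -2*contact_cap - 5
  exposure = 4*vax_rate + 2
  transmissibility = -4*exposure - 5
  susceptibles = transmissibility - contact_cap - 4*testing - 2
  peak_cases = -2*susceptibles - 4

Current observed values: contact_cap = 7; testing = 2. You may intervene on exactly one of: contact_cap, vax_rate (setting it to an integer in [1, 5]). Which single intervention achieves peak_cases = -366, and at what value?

set contact_cap = 4

Intervening on contact_cap: with other inputs at their observed values, peak_cases = -62*contact_cap - 118. Solving for -366 gives contact_cap = 4, within [1, 5].
Intervening on vax_rate: peak_cases = 32*vax_rate + 56. Reaching -366 requires vax_rate = -211/16, not an integer.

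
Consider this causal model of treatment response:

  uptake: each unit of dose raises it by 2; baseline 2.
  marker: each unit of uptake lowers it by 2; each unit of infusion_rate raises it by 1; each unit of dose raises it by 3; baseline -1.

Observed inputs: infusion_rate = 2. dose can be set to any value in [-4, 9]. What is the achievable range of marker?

-12 to 1

Substituting into the marker equation gives marker = -dose - 3.
Linear in dose, so extremes are at the endpoints: dose = -4 gives marker = 1; dose = 9 gives marker = -12.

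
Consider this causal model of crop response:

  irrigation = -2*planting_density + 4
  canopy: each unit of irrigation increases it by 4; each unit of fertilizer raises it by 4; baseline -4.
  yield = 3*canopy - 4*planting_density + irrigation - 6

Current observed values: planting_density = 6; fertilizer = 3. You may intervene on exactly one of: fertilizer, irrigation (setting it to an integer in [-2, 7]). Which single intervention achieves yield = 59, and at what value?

Intervening on fertilizer: yield = 12*fertilizer - 146. Reaching 59 requires fertilizer = 205/12, not an integer.
Intervening on irrigation: with other inputs at their observed values, yield = 13*irrigation - 6. Solving for 59 gives irrigation = 5, within [-2, 7].

set irrigation = 5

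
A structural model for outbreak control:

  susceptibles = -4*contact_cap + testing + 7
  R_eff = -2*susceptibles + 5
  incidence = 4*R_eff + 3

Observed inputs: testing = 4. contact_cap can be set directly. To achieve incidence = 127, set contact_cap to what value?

contact_cap = 6

Substituting into the susceptibles equation gives susceptibles = -4*contact_cap + 11.
Substituting into the R_eff equation gives R_eff = 8*contact_cap - 17.
incidence becomes 32*contact_cap - 65.
Solve 32*contact_cap - 65 = 127: contact_cap = (127 + 65) / 32 = 6.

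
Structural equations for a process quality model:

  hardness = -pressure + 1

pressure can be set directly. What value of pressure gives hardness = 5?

Solve -pressure + 1 = 5: pressure = (5 - 1) / -1 = -4.

pressure = -4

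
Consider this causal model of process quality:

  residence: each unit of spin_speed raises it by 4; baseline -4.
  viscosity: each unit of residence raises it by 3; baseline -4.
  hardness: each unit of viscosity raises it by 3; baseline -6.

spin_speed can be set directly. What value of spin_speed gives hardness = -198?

spin_speed = -4

Substituting into the viscosity equation gives viscosity = 12*spin_speed - 16.
This gives hardness = 36*spin_speed - 54.
Solve 36*spin_speed - 54 = -198: spin_speed = (-198 + 54) / 36 = -4.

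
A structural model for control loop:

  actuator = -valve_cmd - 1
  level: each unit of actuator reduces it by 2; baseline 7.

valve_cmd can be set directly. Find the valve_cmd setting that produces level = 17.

Substituting into the level equation gives level = 2*valve_cmd + 9.
Solve 2*valve_cmd + 9 = 17: valve_cmd = (17 - 9) / 2 = 4.

valve_cmd = 4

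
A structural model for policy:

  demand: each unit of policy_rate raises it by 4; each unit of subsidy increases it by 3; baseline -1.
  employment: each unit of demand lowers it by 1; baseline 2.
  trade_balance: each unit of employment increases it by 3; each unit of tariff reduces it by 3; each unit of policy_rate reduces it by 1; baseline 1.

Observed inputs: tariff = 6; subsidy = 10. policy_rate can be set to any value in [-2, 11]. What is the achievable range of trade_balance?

-241 to -72

Substituting into the demand equation gives demand = 4*policy_rate + 29.
Substituting into the employment equation gives employment = -4*policy_rate - 27.
Substituting into the trade_balance equation gives trade_balance = -13*policy_rate - 98.
Linear in policy_rate, so extremes are at the endpoints: policy_rate = -2 gives trade_balance = -72; policy_rate = 11 gives trade_balance = -241.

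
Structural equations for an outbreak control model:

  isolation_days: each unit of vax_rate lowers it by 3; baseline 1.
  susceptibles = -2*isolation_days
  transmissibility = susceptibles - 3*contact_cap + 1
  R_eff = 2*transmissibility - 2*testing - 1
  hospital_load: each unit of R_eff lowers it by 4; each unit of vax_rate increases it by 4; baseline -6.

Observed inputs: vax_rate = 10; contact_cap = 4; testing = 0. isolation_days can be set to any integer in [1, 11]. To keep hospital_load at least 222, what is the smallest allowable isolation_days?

Intervening on isolation_days fixes its value directly, overriding its dependence on vax_rate.
Substituting into the transmissibility equation gives transmissibility = -2*isolation_days - 11.
So R_eff = -4*isolation_days - 23.
hospital_load becomes 16*isolation_days + 126.
Require 16*isolation_days + 126 ≥ 222, so isolation_days ≥ 6.
The smallest integer in [1, 11] satisfying this is 6.

isolation_days = 6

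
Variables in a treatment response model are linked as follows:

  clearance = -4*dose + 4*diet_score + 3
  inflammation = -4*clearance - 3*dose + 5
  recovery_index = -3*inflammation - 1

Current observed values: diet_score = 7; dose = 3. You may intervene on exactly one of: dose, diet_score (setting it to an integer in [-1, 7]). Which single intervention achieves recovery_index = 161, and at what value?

set dose = 5

Intervening on dose: with other inputs at their observed values, recovery_index = -39*dose + 356. Solving for 161 gives dose = 5, within [-1, 7].
Intervening on diet_score: recovery_index = 48*diet_score - 97. Reaching 161 requires diet_score = 43/8, not an integer.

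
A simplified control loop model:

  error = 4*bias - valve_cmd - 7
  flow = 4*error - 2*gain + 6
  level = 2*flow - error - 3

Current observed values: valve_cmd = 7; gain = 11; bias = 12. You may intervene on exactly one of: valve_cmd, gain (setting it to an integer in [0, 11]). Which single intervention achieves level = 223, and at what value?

Intervening on valve_cmd: level = -7*valve_cmd + 252. Reaching 223 requires valve_cmd = 29/7, not an integer.
Intervening on gain: with other inputs at their observed values, level = -4*gain + 247. Solving for 223 gives gain = 6, within [0, 11].

set gain = 6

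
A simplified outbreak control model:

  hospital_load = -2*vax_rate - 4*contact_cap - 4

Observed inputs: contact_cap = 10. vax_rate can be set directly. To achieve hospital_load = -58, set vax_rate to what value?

vax_rate = 7

Substituting into the hospital_load equation gives hospital_load = -2*vax_rate - 44.
Solve -2*vax_rate - 44 = -58: vax_rate = (-58 + 44) / -2 = 7.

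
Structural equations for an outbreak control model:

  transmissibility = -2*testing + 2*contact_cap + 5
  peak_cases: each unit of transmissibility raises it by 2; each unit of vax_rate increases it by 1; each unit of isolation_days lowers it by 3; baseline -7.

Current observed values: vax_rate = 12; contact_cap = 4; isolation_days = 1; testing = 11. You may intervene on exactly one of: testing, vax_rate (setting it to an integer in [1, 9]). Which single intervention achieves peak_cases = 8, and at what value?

Intervening on testing: with other inputs at their observed values, peak_cases = -4*testing + 28. Solving for 8 gives testing = 5, within [1, 9].
Intervening on vax_rate: peak_cases = vax_rate - 28. Reaching 8 requires vax_rate = 36, outside [1, 9].

set testing = 5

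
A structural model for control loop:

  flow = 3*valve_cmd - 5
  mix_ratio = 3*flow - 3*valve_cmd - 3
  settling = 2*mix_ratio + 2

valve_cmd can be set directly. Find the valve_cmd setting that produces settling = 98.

valve_cmd = 11

Substituting into the mix_ratio equation gives mix_ratio = 6*valve_cmd - 18.
settling becomes 12*valve_cmd - 34.
Solve 12*valve_cmd - 34 = 98: valve_cmd = (98 + 34) / 12 = 11.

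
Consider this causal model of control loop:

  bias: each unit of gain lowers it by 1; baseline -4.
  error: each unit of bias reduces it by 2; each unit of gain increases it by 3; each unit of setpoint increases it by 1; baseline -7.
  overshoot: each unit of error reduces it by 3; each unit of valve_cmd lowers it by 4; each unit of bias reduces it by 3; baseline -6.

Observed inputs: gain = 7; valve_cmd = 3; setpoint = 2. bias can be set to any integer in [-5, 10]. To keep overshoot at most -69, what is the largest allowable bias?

Intervening on bias fixes its value directly, overriding its dependence on gain.
Substituting into the error equation gives error = -2*bias + 16.
Substituting into the overshoot equation gives overshoot = 3*bias - 66.
Require 3*bias - 66 ≤ -69, so bias ≤ -1.
The largest integer in [-5, 10] satisfying this is -1.

bias = -1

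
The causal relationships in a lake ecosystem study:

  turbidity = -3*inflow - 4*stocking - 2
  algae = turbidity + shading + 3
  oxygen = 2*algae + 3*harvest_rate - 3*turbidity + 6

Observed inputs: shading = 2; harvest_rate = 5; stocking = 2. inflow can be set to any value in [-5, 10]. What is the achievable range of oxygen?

Substituting into the turbidity equation gives turbidity = -3*inflow - 10.
Substituting into the algae equation gives algae = -3*inflow - 5.
oxygen becomes 3*inflow + 41.
Linear in inflow, so extremes are at the endpoints: inflow = -5 gives oxygen = 26; inflow = 10 gives oxygen = 71.

26 to 71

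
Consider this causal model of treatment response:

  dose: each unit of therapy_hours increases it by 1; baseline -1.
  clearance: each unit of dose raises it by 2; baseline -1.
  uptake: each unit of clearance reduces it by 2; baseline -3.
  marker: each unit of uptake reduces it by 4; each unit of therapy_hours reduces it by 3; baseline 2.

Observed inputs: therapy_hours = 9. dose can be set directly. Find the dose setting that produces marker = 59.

Intervening on dose fixes its value directly, overriding its dependence on therapy_hours.
Substituting into the uptake equation gives uptake = -4*dose - 1.
marker becomes 16*dose - 21.
Solve 16*dose - 21 = 59: dose = (59 + 21) / 16 = 5.

dose = 5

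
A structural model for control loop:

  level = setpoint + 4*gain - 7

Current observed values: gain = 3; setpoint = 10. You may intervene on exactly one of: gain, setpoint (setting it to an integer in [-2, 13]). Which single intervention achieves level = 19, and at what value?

set gain = 4

Intervening on gain: with other inputs at their observed values, level = 4*gain + 3. Solving for 19 gives gain = 4, within [-2, 13].
Intervening on setpoint: level = setpoint + 5. Reaching 19 requires setpoint = 14, outside [-2, 13].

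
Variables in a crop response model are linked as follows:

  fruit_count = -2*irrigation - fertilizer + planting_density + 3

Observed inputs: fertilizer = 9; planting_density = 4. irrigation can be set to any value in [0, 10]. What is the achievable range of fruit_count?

Substituting into the fruit_count equation gives fruit_count = -2*irrigation - 2.
Linear in irrigation, so extremes are at the endpoints: irrigation = 0 gives fruit_count = -2; irrigation = 10 gives fruit_count = -22.

-22 to -2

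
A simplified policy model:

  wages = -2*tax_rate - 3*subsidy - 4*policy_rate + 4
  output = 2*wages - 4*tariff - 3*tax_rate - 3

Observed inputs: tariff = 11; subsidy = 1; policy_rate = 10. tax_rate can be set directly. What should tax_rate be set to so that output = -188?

tax_rate = 9

Substituting into the wages equation gives wages = -2*tax_rate - 39.
Substituting into the output equation gives output = -7*tax_rate - 125.
Solve -7*tax_rate - 125 = -188: tax_rate = (-188 + 125) / -7 = 9.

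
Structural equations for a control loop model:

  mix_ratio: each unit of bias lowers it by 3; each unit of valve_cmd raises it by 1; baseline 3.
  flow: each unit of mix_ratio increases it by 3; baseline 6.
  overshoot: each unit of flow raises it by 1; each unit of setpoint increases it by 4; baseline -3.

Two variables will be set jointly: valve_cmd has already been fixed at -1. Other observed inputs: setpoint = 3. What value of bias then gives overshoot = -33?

With valve_cmd held at -1:
Substituting into the mix_ratio equation gives mix_ratio = -3*bias + 2.
So flow = -9*bias + 12.
Substituting into the overshoot equation gives overshoot = -9*bias + 21.
Solve -9*bias + 21 = -33: bias = (-33 - 21) / -9 = 6.

bias = 6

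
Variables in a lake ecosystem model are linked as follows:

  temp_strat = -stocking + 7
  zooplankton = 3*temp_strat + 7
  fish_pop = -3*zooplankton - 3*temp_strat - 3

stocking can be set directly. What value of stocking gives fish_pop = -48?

Substituting into the zooplankton equation gives zooplankton = -3*stocking + 28.
This gives fish_pop = 12*stocking - 108.
Solve 12*stocking - 108 = -48: stocking = (-48 + 108) / 12 = 5.

stocking = 5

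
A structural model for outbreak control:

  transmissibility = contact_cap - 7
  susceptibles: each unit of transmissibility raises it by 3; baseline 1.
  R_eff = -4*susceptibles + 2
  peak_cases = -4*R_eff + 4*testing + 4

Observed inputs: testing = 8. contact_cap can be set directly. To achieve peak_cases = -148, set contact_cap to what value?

Substituting into the susceptibles equation gives susceptibles = 3*contact_cap - 20.
Substituting into the R_eff equation gives R_eff = -12*contact_cap + 82.
peak_cases becomes 48*contact_cap - 292.
Solve 48*contact_cap - 292 = -148: contact_cap = (-148 + 292) / 48 = 3.

contact_cap = 3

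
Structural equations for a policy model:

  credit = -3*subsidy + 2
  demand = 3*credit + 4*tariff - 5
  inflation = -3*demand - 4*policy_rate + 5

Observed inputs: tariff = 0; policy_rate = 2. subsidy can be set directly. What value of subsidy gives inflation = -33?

subsidy = -1

Substituting into the demand equation gives demand = -9*subsidy + 1.
This gives inflation = 27*subsidy - 6.
Solve 27*subsidy - 6 = -33: subsidy = (-33 + 6) / 27 = -1.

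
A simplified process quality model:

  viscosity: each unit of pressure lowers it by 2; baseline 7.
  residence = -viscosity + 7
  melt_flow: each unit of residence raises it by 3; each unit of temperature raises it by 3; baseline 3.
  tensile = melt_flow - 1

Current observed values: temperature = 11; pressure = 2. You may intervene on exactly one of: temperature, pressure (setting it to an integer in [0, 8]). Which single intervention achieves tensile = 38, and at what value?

set temperature = 8

Intervening on temperature: with other inputs at their observed values, tensile = 3*temperature + 14. Solving for 38 gives temperature = 8, within [0, 8].
Intervening on pressure: tensile = 6*pressure + 35. Reaching 38 requires pressure = 1/2, not an integer.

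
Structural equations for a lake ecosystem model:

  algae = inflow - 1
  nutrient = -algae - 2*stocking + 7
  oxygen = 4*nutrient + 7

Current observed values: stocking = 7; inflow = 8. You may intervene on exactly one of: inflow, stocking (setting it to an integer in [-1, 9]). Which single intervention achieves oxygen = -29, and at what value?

set inflow = 3

Intervening on inflow: with other inputs at their observed values, oxygen = -4*inflow - 17. Solving for -29 gives inflow = 3, within [-1, 9].
Intervening on stocking: oxygen = -8*stocking + 7. Reaching -29 requires stocking = 9/2, not an integer.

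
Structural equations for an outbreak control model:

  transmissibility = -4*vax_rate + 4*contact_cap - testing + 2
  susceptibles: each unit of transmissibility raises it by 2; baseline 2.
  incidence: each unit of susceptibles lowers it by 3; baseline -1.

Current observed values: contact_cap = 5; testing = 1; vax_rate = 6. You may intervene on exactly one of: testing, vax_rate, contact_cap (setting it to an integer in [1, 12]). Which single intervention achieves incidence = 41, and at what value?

set testing = 6

Intervening on testing: with other inputs at their observed values, incidence = 6*testing + 5. Solving for 41 gives testing = 6, within [1, 12].
Intervening on vax_rate: incidence = 24*vax_rate - 133. Reaching 41 requires vax_rate = 29/4, not an integer.
Intervening on contact_cap: incidence = -24*contact_cap + 131. Reaching 41 requires contact_cap = 15/4, not an integer.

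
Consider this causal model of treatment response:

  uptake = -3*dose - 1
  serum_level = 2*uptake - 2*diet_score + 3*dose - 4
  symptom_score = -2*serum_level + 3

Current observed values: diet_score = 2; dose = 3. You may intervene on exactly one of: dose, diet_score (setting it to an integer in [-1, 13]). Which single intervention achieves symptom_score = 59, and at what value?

Intervening on dose: with other inputs at their observed values, symptom_score = 6*dose + 23. Solving for 59 gives dose = 6, within [-1, 13].
Intervening on diet_score: symptom_score = 4*diet_score + 33. Reaching 59 requires diet_score = 13/2, not an integer.

set dose = 6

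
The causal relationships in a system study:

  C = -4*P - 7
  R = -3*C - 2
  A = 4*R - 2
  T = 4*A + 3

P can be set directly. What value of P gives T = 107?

P = -1

Substituting into the R equation gives R = 12*P + 19.
Substituting into the A equation gives A = 48*P + 74.
This gives T = 192*P + 299.
Solve 192*P + 299 = 107: P = (107 - 299) / 192 = -1.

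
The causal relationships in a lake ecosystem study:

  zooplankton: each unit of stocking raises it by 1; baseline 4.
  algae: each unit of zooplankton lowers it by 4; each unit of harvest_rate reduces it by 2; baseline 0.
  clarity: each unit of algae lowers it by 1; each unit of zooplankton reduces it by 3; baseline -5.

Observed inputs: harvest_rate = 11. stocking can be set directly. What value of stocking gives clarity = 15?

Substituting into the algae equation gives algae = -4*stocking - 38.
This gives clarity = stocking + 21.
Solve stocking + 21 = 15: stocking = (15 - 21) / 1 = -6.

stocking = -6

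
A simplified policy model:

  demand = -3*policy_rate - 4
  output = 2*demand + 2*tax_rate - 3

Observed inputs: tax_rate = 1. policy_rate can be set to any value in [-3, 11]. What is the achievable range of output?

Substituting into the output equation gives output = -6*policy_rate - 9.
Linear in policy_rate, so extremes are at the endpoints: policy_rate = -3 gives output = 9; policy_rate = 11 gives output = -75.

-75 to 9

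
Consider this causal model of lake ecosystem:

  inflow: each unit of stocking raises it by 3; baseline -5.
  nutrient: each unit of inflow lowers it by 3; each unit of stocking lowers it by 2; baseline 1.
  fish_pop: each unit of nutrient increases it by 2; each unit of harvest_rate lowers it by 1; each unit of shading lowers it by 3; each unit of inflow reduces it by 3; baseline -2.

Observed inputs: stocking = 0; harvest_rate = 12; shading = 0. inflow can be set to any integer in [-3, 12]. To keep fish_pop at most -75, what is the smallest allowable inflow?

inflow = 7

Intervening on inflow fixes its value directly, overriding its dependence on stocking.
Substituting into the nutrient equation gives nutrient = -3*inflow + 1.
Substituting into the fish_pop equation gives fish_pop = -9*inflow - 12.
Require -9*inflow - 12 ≤ -75, so inflow ≥ 7.
The smallest integer in [-3, 12] satisfying this is 7.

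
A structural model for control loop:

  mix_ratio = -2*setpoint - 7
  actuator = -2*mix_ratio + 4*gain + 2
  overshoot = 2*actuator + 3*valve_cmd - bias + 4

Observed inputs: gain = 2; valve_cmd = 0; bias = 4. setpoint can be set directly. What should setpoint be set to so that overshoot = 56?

setpoint = 1

Substituting into the actuator equation gives actuator = 4*setpoint + 24.
Substituting into the overshoot equation gives overshoot = 8*setpoint + 48.
Solve 8*setpoint + 48 = 56: setpoint = (56 - 48) / 8 = 1.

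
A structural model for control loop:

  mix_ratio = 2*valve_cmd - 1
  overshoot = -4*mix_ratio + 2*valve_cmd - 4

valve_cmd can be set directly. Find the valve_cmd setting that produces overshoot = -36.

valve_cmd = 6

Substituting into the overshoot equation gives overshoot = -6*valve_cmd.
Solve -6*valve_cmd = -36: valve_cmd = -36 / -6 = 6.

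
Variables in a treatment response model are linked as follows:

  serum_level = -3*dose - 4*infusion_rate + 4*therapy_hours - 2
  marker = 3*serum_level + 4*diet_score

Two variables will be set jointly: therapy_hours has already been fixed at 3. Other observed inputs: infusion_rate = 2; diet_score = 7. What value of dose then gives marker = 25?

With therapy_hours held at 3:
Substituting into the serum_level equation gives serum_level = -3*dose + 2.
Substituting into the marker equation gives marker = -9*dose + 34.
Solve -9*dose + 34 = 25: dose = (25 - 34) / -9 = 1.

dose = 1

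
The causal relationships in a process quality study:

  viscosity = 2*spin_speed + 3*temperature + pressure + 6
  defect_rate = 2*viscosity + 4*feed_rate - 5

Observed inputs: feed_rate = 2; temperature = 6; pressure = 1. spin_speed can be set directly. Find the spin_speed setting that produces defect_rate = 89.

spin_speed = 9

Substituting into the viscosity equation gives viscosity = 2*spin_speed + 25.
This gives defect_rate = 4*spin_speed + 53.
Solve 4*spin_speed + 53 = 89: spin_speed = (89 - 53) / 4 = 9.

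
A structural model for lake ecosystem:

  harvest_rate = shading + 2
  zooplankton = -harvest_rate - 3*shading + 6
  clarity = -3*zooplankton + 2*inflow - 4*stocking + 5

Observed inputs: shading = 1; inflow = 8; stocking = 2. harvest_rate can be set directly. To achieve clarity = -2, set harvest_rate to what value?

Intervening on harvest_rate fixes its value directly, overriding its dependence on shading.
Substituting into the zooplankton equation gives zooplankton = -harvest_rate + 3.
Substituting into the clarity equation gives clarity = 3*harvest_rate + 4.
Solve 3*harvest_rate + 4 = -2: harvest_rate = (-2 - 4) / 3 = -2.

harvest_rate = -2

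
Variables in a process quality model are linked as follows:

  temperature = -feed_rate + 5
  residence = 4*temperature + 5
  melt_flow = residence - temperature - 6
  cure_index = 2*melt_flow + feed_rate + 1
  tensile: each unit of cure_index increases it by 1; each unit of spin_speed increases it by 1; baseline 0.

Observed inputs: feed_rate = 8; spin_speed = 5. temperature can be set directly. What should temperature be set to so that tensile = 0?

temperature = -2

Intervening on temperature fixes its value directly, overriding its dependence on feed_rate.
Substituting into the melt_flow equation gives melt_flow = 3*temperature - 1.
Substituting into the cure_index equation gives cure_index = 6*temperature + 7.
Substituting into the tensile equation gives tensile = 6*temperature + 12.
Solve 6*temperature + 12 = 0: temperature = (0 - 12) / 6 = -2.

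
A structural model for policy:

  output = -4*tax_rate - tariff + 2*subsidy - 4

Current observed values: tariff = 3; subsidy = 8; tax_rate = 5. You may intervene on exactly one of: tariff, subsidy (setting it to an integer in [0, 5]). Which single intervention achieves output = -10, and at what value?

Intervening on tariff: with other inputs at their observed values, output = -tariff - 8. Solving for -10 gives tariff = 2, within [0, 5].
Intervening on subsidy: output = 2*subsidy - 27. Reaching -10 requires subsidy = 17/2, not an integer.

set tariff = 2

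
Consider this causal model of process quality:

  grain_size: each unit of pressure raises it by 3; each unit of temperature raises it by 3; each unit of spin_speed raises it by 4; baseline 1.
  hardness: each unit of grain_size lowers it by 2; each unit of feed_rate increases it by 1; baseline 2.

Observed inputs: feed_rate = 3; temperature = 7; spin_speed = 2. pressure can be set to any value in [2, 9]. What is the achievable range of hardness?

-109 to -67

Substituting into the grain_size equation gives grain_size = 3*pressure + 30.
Substituting into the hardness equation gives hardness = -6*pressure - 55.
Linear in pressure, so extremes are at the endpoints: pressure = 2 gives hardness = -67; pressure = 9 gives hardness = -109.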